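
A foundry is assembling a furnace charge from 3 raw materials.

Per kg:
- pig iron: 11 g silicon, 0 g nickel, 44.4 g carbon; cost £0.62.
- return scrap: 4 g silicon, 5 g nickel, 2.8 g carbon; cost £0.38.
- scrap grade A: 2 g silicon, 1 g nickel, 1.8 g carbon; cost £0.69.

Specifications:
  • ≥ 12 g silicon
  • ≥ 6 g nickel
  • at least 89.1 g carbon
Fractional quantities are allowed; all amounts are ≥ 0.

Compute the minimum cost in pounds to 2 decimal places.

£1.65

Let x1 = kg of pig iron, x2 = kg of return scrap, x3 = kg of scrap grade A.
Minimise 0.62x1 + 0.38x2 + 0.69x3 subject to:
  11x1 + 4x2 + 2x3 ≥ 12   (silicon)
  5x2 + 1x3 ≥ 6   (nickel)
  44.4x1 + 2.8x2 + 1.8x3 ≥ 89.1   (carbon)
  x1, x2, x3 ≥ 0.
The optimal basis is {pig iron, return scrap}; scrap grade A drops out. The nickel and carbon requirements are met with equality.
Solving gives x1 = 1.931, x2 = 1.2.
Hence cost = 0.62·1.931 + 0.38·1.2 = £1.6532.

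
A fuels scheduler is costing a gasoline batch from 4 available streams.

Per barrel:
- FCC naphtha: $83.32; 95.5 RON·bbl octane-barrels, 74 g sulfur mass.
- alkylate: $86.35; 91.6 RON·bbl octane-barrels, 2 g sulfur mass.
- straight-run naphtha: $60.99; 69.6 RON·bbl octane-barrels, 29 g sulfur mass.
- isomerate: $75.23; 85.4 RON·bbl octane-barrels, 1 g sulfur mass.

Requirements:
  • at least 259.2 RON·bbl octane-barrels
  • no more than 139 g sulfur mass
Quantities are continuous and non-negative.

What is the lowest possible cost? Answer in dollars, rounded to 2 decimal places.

Let x1 = barrels of FCC naphtha, x2 = barrels of alkylate, x3 = barrels of straight-run naphtha, x4 = barrels of isomerate.
Minimize 83.32x1 + 86.35x2 + 60.99x3 + 75.23x4 with:
  95.5x1 + 91.6x2 + 69.6x3 + 85.4x4 ≥ 259.2   (octane-barrels)
  74x1 + 2x2 + 29x3 + 1x4 ≤ 139   (sulfur mass)
  x1, x2, x3, x4 ≥ 0.
The minimum-cost mix takes nothing from alkylate, isomerate — only FCC naphtha, straight-run naphtha. The octane-barrels and sulfur mass requirements are met with equality.
That vertex is x1 = 0.90621, x3 = 2.4807.
Cost = 83.32·0.90621 + 60.99·2.4807 = 226.8033.

$226.80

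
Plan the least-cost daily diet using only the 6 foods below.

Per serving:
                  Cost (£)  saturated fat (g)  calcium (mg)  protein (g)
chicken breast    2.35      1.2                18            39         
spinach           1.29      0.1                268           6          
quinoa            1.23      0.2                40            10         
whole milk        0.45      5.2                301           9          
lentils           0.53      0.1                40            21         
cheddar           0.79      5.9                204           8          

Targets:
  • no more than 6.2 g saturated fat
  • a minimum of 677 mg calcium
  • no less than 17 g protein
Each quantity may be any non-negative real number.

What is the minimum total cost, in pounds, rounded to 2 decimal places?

£2.09

Let x1 = servings of chicken breast, x2 = servings of spinach, x3 = servings of quinoa, x4 = servings of whole milk, x5 = servings of lentils, x6 = servings of cheddar.
Minimize 2.35x1 + 1.29x2 + 1.23x3 + 0.45x4 + 0.53x5 + 0.79x6 with:
  1.2x1 + 0.1x2 + 0.2x3 + 5.2x4 + 0.1x5 + 5.9x6 ≤ 6.2   (saturated fat)
  18x1 + 268x2 + 40x3 + 301x4 + 40x5 + 204x6 ≥ 677   (calcium)
  39x1 + 6x2 + 10x3 + 9x4 + 21x5 + 8x6 ≥ 17   (protein)
  x1, x2, x3, x4, x5, x6 ≥ 0.
The minimum-cost mix takes nothing from chicken breast, quinoa, lentils, cheddar — only spinach, whole milk. Binding constraints: saturated fat and calcium.
Optimal quantities: spinach = 1.213 servings, whole milk = 1.169 servings.
Hence cost = 1.29·1.213 + 0.45·1.169 = £2.0908.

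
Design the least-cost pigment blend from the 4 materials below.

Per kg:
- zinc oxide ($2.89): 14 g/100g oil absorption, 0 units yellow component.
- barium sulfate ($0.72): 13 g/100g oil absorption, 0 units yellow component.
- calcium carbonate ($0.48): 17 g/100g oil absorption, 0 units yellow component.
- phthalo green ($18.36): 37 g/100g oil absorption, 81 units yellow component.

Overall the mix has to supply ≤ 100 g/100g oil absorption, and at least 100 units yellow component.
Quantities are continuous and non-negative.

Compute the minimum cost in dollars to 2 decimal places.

$22.67

Let x1 = kg of zinc oxide, x2 = kg of barium sulfate, x3 = kg of calcium carbonate, x4 = kg of phthalo green.
Minimise 2.89x1 + 0.72x2 + 0.48x3 + 18.36x4 subject to:
  14x1 + 13x2 + 17x3 + 37x4 ≤ 100   (oil absorption)
  81x4 ≥ 100   (yellow component)
  x1, x2, x3, x4 ≥ 0.
The cheapest feasible vertex uses only phthalo green; zinc oxide, barium sulfate, calcium carbonate are not used. The yellow component requirement is met with equality.
Optimal quantities: phthalo green = 1.235 kg.
Objective = 18.36·1.235 = 22.6746.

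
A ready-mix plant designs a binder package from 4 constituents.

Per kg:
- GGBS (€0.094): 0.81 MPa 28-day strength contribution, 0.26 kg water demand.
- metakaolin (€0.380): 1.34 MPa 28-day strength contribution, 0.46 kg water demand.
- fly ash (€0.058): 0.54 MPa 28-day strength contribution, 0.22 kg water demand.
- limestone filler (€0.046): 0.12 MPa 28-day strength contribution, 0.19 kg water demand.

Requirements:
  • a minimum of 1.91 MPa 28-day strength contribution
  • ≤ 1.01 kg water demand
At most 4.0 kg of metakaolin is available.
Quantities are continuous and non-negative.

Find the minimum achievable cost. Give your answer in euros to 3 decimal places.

€0.205

This is a linear program. Let x1 = kg of GGBS, x2 = kg of metakaolin, x3 = kg of fly ash, x4 = kg of limestone filler.
min 0.094x1 + 0.38x2 + 0.058x3 + 0.046x4 with:
  0.81x1 + 1.34x2 + 0.54x3 + 0.12x4 ≥ 1.91   (28-day strength contribution)
  0.26x1 + 0.46x2 + 0.22x3 + 0.19x4 ≤ 1.01   (water demand)
  x2 ≤ 4
  x1, x2, x3, x4 ≥ 0.
The cheapest feasible vertex uses only fly ash; GGBS, metakaolin, limestone filler are not used. There the 28-day strength contribution constraint is tight.
That vertex is x3 = 3.537.
Cost = 0.058·3.537 = 0.20515.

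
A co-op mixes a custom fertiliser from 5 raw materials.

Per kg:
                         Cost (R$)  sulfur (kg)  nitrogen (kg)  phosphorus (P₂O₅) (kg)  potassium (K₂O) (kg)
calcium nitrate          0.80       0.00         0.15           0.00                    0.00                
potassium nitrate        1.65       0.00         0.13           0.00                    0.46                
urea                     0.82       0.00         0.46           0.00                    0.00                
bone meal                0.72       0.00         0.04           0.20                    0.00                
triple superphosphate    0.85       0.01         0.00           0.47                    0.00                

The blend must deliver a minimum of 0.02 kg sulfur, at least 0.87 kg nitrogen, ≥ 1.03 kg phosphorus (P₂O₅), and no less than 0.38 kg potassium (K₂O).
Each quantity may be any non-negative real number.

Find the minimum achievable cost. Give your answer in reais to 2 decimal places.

This is a linear program. Let x1 = kg of calcium nitrate, x2 = kg of potassium nitrate, x3 = kg of urea, x4 = kg of bone meal, x5 = kg of triple superphosphate.
min 0.8x1 + 1.65x2 + 0.82x3 + 0.72x4 + 0.85x5 with:
  0.01x5 ≥ 0.02   (sulfur)
  0.15x1 + 0.13x2 + 0.46x3 + 0.04x4 ≥ 0.87   (nitrogen)
  0.2x4 + 0.47x5 ≥ 1.03   (phosphorus (P₂O₅))
  0.46x2 ≥ 0.38   (potassium (K₂O))
  x1, x2, x3, x4, x5 ≥ 0.
The minimum-cost mix takes nothing from calcium nitrate, bone meal — only potassium nitrate, urea, triple superphosphate. There the nitrogen, phosphorus (P₂O₅), potassium (K₂O) constraints are tight.
So potassium nitrate = 0.82609 kg, urea = 1.6578 kg, triple superphosphate = 2.1915 kg.
Objective = 1.65·0.82609 + 0.82·1.6578 + 0.85·2.1915 = 4.5852.

R$4.59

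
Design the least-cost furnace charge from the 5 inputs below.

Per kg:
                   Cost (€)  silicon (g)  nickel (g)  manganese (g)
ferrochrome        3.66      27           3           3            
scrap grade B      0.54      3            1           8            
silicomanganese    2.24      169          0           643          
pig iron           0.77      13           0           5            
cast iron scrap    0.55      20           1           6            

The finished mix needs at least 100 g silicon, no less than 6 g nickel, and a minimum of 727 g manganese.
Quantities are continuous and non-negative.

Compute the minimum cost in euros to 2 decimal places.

€5.61

Let x1 = kg of ferrochrome, x2 = kg of scrap grade B, x3 = kg of silicomanganese, x4 = kg of pig iron, x5 = kg of cast iron scrap.
Minimize 3.66x1 + 0.54x2 + 2.24x3 + 0.77x4 + 0.55x5 subject to:
  27x1 + 3x2 + 169x3 + 13x4 + 20x5 ≥ 100   (silicon)
  3x1 + 1x2 + 1x5 ≥ 6   (nickel)
  3x1 + 8x2 + 643x3 + 5x4 + 6x5 ≥ 727   (manganese)
  x1, x2, x3, x4, x5 ≥ 0.
The minimum-cost mix takes nothing from ferrochrome, pig iron, cast iron scrap — only scrap grade B, silicomanganese. There the nickel and manganese constraints are tight.
Optimal quantities: scrap grade B = 6 kg, silicomanganese = 1.056 kg.
Cost = 0.54·6 + 2.24·1.056 = 5.6054.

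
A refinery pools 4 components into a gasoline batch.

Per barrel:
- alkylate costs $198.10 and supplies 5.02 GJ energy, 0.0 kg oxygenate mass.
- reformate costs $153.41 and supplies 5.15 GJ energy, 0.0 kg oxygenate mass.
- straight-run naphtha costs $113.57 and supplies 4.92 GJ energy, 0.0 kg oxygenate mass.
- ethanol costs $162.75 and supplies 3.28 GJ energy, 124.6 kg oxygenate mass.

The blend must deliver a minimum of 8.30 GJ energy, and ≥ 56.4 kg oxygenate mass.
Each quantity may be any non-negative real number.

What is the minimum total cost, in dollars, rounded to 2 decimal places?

Let x1 = barrels of alkylate, x2 = barrels of reformate, x3 = barrels of straight-run naphtha, x4 = barrels of ethanol.
min 198.1x1 + 153.41x2 + 113.57x3 + 162.75x4 subject to:
  5.02x1 + 5.15x2 + 4.92x3 + 3.28x4 ≥ 8.3   (energy)
  124.6x4 ≥ 56.4   (oxygenate mass)
  x1, x2, x3, x4 ≥ 0.
At the optimum only straight-run naphtha, ethanol are positive (alkylate, reformate = 0). The energy and oxygenate mass requirements are met with equality.
Solving gives x3 = 1.3852, x4 = 0.45265.
Hence cost = 113.57·1.3852 + 162.75·0.45265 = $230.9860.

$230.99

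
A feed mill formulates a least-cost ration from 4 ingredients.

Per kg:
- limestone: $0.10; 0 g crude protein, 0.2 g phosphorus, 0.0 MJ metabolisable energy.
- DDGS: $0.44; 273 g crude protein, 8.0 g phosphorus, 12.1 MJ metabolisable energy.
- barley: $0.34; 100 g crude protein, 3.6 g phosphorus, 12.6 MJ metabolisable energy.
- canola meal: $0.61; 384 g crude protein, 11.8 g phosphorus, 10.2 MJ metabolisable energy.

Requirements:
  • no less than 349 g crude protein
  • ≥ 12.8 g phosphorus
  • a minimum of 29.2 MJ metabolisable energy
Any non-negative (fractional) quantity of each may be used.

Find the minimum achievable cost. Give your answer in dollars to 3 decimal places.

$0.899

This is a linear program. Let x1 = kg of limestone, x2 = kg of DDGS, x3 = kg of barley, x4 = kg of canola meal.
Minimise 0.1x1 + 0.44x2 + 0.34x3 + 0.61x4 subject to:
  273x2 + 100x3 + 384x4 ≥ 349   (crude protein)
  0.2x1 + 8x2 + 3.6x3 + 11.8x4 ≥ 12.8   (phosphorus)
  12.1x2 + 12.6x3 + 10.2x4 ≥ 29.2   (metabolisable energy)
  x1, x2, x3, x4 ≥ 0.
The cheapest feasible vertex uses only DDGS, barley; limestone, canola meal are not used. Binding constraints: phosphorus and metabolisable energy.
Solving gives x2 = 0.9811, x3 = 1.375.
Total cost: 0.44·0.9811 + 0.34·1.375 = 0.89918.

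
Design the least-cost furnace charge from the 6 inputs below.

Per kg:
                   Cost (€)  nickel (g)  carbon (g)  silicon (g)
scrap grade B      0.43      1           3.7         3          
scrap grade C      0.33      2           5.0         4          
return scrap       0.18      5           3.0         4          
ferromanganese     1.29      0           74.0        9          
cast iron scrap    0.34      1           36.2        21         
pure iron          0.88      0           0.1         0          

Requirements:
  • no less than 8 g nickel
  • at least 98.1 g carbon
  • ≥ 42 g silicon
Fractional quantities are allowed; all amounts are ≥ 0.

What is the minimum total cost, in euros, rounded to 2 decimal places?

€1.08

This is a linear program. Let x1 = kg of scrap grade B, x2 = kg of scrap grade C, x3 = kg of return scrap, x4 = kg of ferromanganese, x5 = kg of cast iron scrap, x6 = kg of pure iron.
Minimise 0.43x1 + 0.33x2 + 0.18x3 + 1.29x4 + 0.34x5 + 0.88x6 s.t.:
  1x1 + 2x2 + 5x3 + 1x5 ≥ 8   (nickel)
  3.7x1 + 5x2 + 3x3 + 74x4 + 36.2x5 + 0.1x6 ≥ 98.1   (carbon)
  3x1 + 4x2 + 4x3 + 9x4 + 21x5 ≥ 42   (silicon)
  x1, x2, x3, x4, x5, x6 ≥ 0.
The cheapest feasible vertex uses only return scrap, cast iron scrap; scrap grade B, scrap grade C, ferromanganese, pure iron are not used. Binding constraints: nickel and carbon.
Solving gives x3 = 1.076, x5 = 2.621.
Total cost: 0.18·1.076 + 0.34·2.621 = 1.0848.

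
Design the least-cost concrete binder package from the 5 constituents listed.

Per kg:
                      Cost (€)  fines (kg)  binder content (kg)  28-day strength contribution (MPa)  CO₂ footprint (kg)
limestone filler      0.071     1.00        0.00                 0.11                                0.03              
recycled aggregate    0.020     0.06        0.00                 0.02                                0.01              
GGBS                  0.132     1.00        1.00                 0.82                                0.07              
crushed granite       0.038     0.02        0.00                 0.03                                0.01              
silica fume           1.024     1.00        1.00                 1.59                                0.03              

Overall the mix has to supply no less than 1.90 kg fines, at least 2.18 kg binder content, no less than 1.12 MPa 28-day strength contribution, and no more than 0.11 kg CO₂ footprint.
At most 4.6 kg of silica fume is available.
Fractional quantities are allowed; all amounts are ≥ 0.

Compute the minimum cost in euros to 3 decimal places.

Let x1 = kg of limestone filler, x2 = kg of recycled aggregate, x3 = kg of GGBS, x4 = kg of crushed granite, x5 = kg of silica fume.
min 0.071x1 + 0.02x2 + 0.132x3 + 0.038x4 + 1.024x5 with:
  1x1 + 0.06x2 + 1x3 + 0.02x4 + 1x5 ≥ 1.9   (fines)
  1x3 + 1x5 ≥ 2.18   (binder content)
  0.11x1 + 0.02x2 + 0.82x3 + 0.03x4 + 1.59x5 ≥ 1.12   (28-day strength contribution)
  0.03x1 + 0.01x2 + 0.07x3 + 0.01x4 + 0.03x5 ≤ 0.11   (CO₂ footprint)
  x5 ≤ 4.6
  x1, x2, x3, x4, x5 ≥ 0.
The optimal basis is {GGBS, silica fume}; limestone filler, recycled aggregate, crushed granite drop out. There the binder content and CO₂ footprint constraints are tight.
So GGBS = 1.115 kg, silica fume = 1.065 kg.
Hence cost = 0.132·1.115 + 1.024·1.065 = €1.23774.

€1.238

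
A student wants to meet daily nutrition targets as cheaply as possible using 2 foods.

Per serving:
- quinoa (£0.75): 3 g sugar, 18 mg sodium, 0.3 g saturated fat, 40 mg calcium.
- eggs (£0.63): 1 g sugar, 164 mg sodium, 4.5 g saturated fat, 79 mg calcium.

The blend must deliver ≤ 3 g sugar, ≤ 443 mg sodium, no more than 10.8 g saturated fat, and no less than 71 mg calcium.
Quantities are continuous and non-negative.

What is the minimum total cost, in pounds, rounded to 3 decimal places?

£0.566

Treat it as an LP. Let x1 = servings of quinoa, x2 = servings of eggs.
Minimise 0.75x1 + 0.63x2 s.t.:
  3x1 + 1x2 ≤ 3   (sugar)
  18x1 + 164x2 ≤ 443   (sodium)
  0.3x1 + 4.5x2 ≤ 10.8   (saturated fat)
  40x1 + 79x2 ≥ 71   (calcium)
  x1, x2 ≥ 0.
The optimal basis is {eggs}; quinoa drops out. There the calcium constraint is tight.
Optimal quantities: eggs = 0.8987 servings.
Total cost: 0.63·0.8987 = 0.56618.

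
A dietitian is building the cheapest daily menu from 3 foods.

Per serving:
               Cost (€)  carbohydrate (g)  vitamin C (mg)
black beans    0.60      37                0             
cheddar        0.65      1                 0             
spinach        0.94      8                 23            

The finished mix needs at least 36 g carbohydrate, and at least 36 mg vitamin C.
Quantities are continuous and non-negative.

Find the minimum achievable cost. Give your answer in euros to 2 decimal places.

€1.85

Let x1 = servings of black beans, x2 = servings of cheddar, x3 = servings of spinach.
Minimise 0.6x1 + 0.65x2 + 0.94x3 s.t.:
  37x1 + 1x2 + 8x3 ≥ 36   (carbohydrate)
  23x3 ≥ 36   (vitamin C)
  x1, x2, x3 ≥ 0.
The cheapest feasible vertex uses only black beans, spinach; cheddar is not used. Binding constraints: carbohydrate and vitamin C.
So black beans = 0.6345 servings, spinach = 1.565 servings.
Objective = 0.6·0.6345 + 0.94·1.565 = 1.8518.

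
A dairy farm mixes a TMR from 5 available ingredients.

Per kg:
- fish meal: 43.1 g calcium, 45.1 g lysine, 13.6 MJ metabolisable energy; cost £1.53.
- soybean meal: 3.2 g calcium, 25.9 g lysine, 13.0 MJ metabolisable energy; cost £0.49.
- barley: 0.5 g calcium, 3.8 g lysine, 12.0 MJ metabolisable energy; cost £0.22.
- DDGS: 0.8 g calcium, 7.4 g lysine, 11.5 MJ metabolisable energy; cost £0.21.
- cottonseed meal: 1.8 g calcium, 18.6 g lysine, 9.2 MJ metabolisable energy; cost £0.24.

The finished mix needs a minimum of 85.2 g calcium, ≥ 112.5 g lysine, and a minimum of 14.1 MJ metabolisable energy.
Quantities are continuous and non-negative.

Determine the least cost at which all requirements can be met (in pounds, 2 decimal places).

£3.27

Treat it as an LP. Let x1 = kg of fish meal, x2 = kg of soybean meal, x3 = kg of barley, x4 = kg of DDGS, x5 = kg of cottonseed meal.
Minimize 1.53x1 + 0.49x2 + 0.22x3 + 0.21x4 + 0.24x5 subject to:
  43.1x1 + 3.2x2 + 0.5x3 + 0.8x4 + 1.8x5 ≥ 85.2   (calcium)
  45.1x1 + 25.9x2 + 3.8x3 + 7.4x4 + 18.6x5 ≥ 112.5   (lysine)
  13.6x1 + 13x2 + 12x3 + 11.5x4 + 9.2x5 ≥ 14.1   (metabolisable energy)
  x1, x2, x3, x4, x5 ≥ 0.
The minimum-cost mix takes nothing from soybean meal, barley, DDGS — only fish meal, cottonseed meal. Binding constraints: calcium and lysine.
Solving gives x1 = 1.918, x5 = 1.397.
Hence cost = 1.53·1.918 + 0.24·1.397 = £3.2698.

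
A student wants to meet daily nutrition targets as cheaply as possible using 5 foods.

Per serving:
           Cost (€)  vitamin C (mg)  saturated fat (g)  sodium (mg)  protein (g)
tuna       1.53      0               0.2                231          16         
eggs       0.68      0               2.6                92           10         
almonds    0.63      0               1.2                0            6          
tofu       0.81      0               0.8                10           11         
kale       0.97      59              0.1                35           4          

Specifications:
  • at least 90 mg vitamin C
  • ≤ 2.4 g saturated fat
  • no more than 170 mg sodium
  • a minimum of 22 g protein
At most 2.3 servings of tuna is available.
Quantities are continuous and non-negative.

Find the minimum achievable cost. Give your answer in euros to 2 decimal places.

€2.62

Treat it as an LP. Let x1 = servings of tuna, x2 = servings of eggs, x3 = servings of almonds, x4 = servings of tofu, x5 = servings of kale.
Minimise 1.53x1 + 0.68x2 + 0.63x3 + 0.81x4 + 0.97x5 subject to:
  59x5 ≥ 90   (vitamin C)
  0.2x1 + 2.6x2 + 1.2x3 + 0.8x4 + 0.1x5 ≤ 2.4   (saturated fat)
  231x1 + 92x2 + 10x4 + 35x5 ≤ 170   (sodium)
  16x1 + 10x2 + 6x3 + 11x4 + 4x5 ≥ 22   (protein)
  x1 ≤ 2.3
  x1, x2, x3, x4, x5 ≥ 0.
The cheapest feasible vertex uses only eggs, tofu, kale; tuna, almonds are not used. There the vitamin C, saturated fat, protein constraints are tight.
That vertex is x2 = 0.5827, x4 = 0.9156, x5 = 1.525.
Total cost: 0.68·0.5827 + 0.81·0.9156 + 0.97·1.525 = 2.6171.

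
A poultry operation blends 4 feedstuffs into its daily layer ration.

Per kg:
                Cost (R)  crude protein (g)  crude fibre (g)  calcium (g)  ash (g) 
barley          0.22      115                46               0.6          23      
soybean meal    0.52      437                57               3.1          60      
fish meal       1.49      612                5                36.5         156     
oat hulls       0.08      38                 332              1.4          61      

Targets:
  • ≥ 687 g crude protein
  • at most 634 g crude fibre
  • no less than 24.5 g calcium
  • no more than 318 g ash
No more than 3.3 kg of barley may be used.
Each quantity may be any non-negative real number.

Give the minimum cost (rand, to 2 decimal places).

Let x1 = kg of barley, x2 = kg of soybean meal, x3 = kg of fish meal, x4 = kg of oat hulls.
min 0.22x1 + 0.52x2 + 1.49x3 + 0.08x4 with:
  115x1 + 437x2 + 612x3 + 38x4 ≥ 687   (crude protein)
  46x1 + 57x2 + 5x3 + 332x4 ≤ 634   (crude fibre)
  0.6x1 + 3.1x2 + 36.5x3 + 1.4x4 ≥ 24.5   (calcium)
  23x1 + 60x2 + 156x3 + 61x4 ≤ 318   (ash)
  x1 ≤ 3.3
  x1, x2, x3, x4 ≥ 0.
The optimal basis is {soybean meal, fish meal}; barley, oat hulls drop out. There the crude protein and calcium constraints are tight.
That vertex is x2 = 0.7174, x3 = 0.6103.
Cost = 0.52·0.7174 + 1.49·0.6103 = 1.2824.

R1.28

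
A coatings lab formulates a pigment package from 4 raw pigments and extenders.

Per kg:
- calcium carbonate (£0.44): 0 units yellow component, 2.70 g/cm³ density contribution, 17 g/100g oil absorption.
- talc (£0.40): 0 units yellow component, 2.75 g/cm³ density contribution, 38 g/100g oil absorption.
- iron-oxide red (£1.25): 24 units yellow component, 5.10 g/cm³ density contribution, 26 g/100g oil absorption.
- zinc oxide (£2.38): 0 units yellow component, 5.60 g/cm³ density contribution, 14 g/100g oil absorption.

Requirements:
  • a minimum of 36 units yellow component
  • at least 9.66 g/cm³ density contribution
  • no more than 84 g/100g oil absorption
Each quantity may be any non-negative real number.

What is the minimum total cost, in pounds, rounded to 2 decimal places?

This is a linear program. Let x1 = kg of calcium carbonate, x2 = kg of talc, x3 = kg of iron-oxide red, x4 = kg of zinc oxide.
Minimize 0.44x1 + 0.4x2 + 1.25x3 + 2.38x4 with:
  24x3 ≥ 36   (yellow component)
  2.7x1 + 2.75x2 + 5.1x3 + 5.6x4 ≥ 9.66   (density contribution)
  17x1 + 38x2 + 26x3 + 14x4 ≤ 84   (oil absorption)
  x1, x2, x3, x4 ≥ 0.
The cheapest feasible vertex uses only talc, iron-oxide red; calcium carbonate, zinc oxide are not used. Binding constraints: yellow component and density contribution.
So talc = 0.7309 kg, iron-oxide red = 1.5 kg.
Total cost: 0.4·0.7309 + 1.25·1.5 = 2.1674.

£2.17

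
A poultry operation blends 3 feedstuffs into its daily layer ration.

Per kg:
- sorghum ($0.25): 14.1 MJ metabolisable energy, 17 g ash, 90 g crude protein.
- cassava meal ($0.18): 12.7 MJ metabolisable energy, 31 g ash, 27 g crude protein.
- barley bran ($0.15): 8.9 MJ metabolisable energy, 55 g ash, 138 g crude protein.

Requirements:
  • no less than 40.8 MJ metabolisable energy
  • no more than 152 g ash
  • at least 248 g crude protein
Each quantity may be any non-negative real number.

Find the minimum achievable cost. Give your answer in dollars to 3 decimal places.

$0.611

Treat it as an LP. Let x1 = kg of sorghum, x2 = kg of cassava meal, x3 = kg of barley bran.
Minimise 0.25x1 + 0.18x2 + 0.15x3 subject to:
  14.1x1 + 12.7x2 + 8.9x3 ≥ 40.8   (metabolisable energy)
  17x1 + 31x2 + 55x3 ≤ 152   (ash)
  90x1 + 27x2 + 138x3 ≥ 248   (crude protein)
  x1, x2, x3 ≥ 0.
The minimum-cost mix takes nothing from sorghum — only cassava meal, barley bran. There the metabolisable energy and crude protein constraints are tight.
That vertex is x2 = 2.264, x3 = 1.354.
Hence cost = 0.18·2.264 + 0.15·1.354 = $0.61062.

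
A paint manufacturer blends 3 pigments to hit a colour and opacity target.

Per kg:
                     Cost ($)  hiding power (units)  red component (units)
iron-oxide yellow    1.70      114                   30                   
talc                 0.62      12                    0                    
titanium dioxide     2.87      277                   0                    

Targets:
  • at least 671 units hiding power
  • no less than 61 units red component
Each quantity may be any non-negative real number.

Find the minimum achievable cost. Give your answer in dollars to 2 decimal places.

Treat it as an LP. Let x1 = kg of iron-oxide yellow, x2 = kg of talc, x3 = kg of titanium dioxide.
Minimise 1.7x1 + 0.62x2 + 2.87x3 subject to:
  114x1 + 12x2 + 277x3 ≥ 671   (hiding power)
  30x1 ≥ 61   (red component)
  x1, x2, x3 ≥ 0.
The minimum-cost mix takes nothing from talc — only iron-oxide yellow, titanium dioxide. There the hiding power and red component constraints are tight.
That vertex is x1 = 2.033, x3 = 1.586.
Cost = 1.7·2.033 + 2.87·1.586 = 8.0079.

$8.01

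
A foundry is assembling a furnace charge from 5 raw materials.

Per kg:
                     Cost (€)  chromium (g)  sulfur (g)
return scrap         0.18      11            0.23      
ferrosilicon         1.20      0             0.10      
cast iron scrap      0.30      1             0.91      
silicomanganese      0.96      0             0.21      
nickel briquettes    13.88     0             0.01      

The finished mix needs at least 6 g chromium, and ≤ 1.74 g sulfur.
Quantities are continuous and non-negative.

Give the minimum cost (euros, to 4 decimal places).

Let x1 = kg of return scrap, x2 = kg of ferrosilicon, x3 = kg of cast iron scrap, x4 = kg of silicomanganese, x5 = kg of nickel briquettes.
Minimize 0.18x1 + 1.2x2 + 0.3x3 + 0.96x4 + 13.88x5 with:
  11x1 + 1x3 ≥ 6   (chromium)
  0.23x1 + 0.1x2 + 0.91x3 + 0.21x4 + 0.01x5 ≤ 1.74   (sulfur)
  x1, x2, x3, x4, x5 ≥ 0.
The optimal basis is {return scrap}; ferrosilicon, cast iron scrap, silicomanganese, nickel briquettes drop out. There the chromium constraint is tight.
Optimal quantities: return scrap = 0.5455 kg.
Total cost: 0.18·0.5455 = 0.098190.

€0.0982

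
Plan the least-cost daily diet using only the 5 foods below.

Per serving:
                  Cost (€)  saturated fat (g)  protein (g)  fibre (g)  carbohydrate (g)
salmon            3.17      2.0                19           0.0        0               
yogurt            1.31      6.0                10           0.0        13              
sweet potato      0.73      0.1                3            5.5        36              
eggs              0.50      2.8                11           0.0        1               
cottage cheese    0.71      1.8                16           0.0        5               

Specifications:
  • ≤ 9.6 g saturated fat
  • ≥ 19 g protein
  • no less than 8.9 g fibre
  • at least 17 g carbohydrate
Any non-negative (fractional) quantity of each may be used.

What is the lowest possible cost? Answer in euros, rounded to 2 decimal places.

€1.81

Treat it as an LP. Let x1 = servings of salmon, x2 = servings of yogurt, x3 = servings of sweet potato, x4 = servings of eggs, x5 = servings of cottage cheese.
min 3.17x1 + 1.31x2 + 0.73x3 + 0.5x4 + 0.71x5 s.t.:
  2x1 + 6x2 + 0.1x3 + 2.8x4 + 1.8x5 ≤ 9.6   (saturated fat)
  19x1 + 10x2 + 3x3 + 11x4 + 16x5 ≥ 19   (protein)
  5.5x3 ≥ 8.9   (fibre)
  13x2 + 36x3 + 1x4 + 5x5 ≥ 17   (carbohydrate)
  x1, x2, x3, x4, x5 ≥ 0.
The minimum-cost mix takes nothing from salmon, yogurt, eggs — only sweet potato, cottage cheese. The protein and fibre requirements are met with equality.
So sweet potato = 1.618 servings, cottage cheese = 0.8841 servings.
Cost = 0.73·1.618 + 0.71·0.8841 = 1.8089.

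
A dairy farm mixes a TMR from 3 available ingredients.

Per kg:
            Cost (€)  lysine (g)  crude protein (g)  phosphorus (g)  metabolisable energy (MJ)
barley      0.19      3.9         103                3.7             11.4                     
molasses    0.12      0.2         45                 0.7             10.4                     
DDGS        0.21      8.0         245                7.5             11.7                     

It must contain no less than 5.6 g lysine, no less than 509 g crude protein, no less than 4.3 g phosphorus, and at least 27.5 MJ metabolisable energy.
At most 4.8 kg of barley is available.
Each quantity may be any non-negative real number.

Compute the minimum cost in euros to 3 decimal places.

Let x1 = kg of barley, x2 = kg of molasses, x3 = kg of DDGS.
min 0.19x1 + 0.12x2 + 0.21x3 s.t.:
  3.9x1 + 0.2x2 + 8x3 ≥ 5.6   (lysine)
  103x1 + 45x2 + 245x3 ≥ 509   (crude protein)
  3.7x1 + 0.7x2 + 7.5x3 ≥ 4.3   (phosphorus)
  11.4x1 + 10.4x2 + 11.7x3 ≥ 27.5   (metabolisable energy)
  x1 ≤ 4.8
  x1, x2, x3 ≥ 0.
The optimal basis is {molasses, DDGS}; barley drops out. There the crude protein and metabolisable energy constraints are tight.
Solving gives x2 = 0.3869, x3 = 2.006.
Cost = 0.12·0.3869 + 0.21·2.006 = 0.46769.

€0.468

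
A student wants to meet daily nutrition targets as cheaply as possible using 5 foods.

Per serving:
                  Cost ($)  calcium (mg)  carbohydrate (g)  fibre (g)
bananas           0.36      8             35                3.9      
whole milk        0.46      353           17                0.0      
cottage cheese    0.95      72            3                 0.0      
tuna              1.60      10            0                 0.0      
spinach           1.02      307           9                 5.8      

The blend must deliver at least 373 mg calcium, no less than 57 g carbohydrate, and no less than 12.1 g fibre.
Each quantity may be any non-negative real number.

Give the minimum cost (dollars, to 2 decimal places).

Treat it as an LP. Let x1 = servings of bananas, x2 = servings of whole milk, x3 = servings of cottage cheese, x4 = servings of tuna, x5 = servings of spinach.
min 0.36x1 + 0.46x2 + 0.95x3 + 1.6x4 + 1.02x5 with:
  8x1 + 353x2 + 72x3 + 10x4 + 307x5 ≥ 373   (calcium)
  35x1 + 17x2 + 3x3 + 9x5 ≥ 57   (carbohydrate)
  3.9x1 + 5.8x5 ≥ 12.1   (fibre)
  x1, x2, x3, x4, x5 ≥ 0.
At the optimum only bananas, whole milk are positive (cottage cheese, tuna, spinach = 0). Binding constraints: calcium and fibre.
Optimal quantities: bananas = 3.103 servings, whole milk = 0.9863 servings.
Total cost: 0.36·3.103 + 0.46·0.9863 = 1.5708.

$1.57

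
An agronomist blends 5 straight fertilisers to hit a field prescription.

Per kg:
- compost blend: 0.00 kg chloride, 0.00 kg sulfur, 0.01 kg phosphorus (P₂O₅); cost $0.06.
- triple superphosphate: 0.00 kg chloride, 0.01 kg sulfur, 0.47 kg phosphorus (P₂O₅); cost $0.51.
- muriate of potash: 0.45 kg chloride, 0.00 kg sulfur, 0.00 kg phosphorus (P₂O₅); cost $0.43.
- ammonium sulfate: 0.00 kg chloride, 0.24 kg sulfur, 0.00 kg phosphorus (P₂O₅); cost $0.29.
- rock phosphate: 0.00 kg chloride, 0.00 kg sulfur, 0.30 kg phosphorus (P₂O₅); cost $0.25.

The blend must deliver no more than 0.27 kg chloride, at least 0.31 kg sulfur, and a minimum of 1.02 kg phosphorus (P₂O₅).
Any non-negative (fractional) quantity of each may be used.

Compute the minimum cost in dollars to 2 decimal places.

$1.22

Let x1 = kg of compost blend, x2 = kg of triple superphosphate, x3 = kg of muriate of potash, x4 = kg of ammonium sulfate, x5 = kg of rock phosphate.
min 0.06x1 + 0.51x2 + 0.43x3 + 0.29x4 + 0.25x5 subject to:
  0.45x3 ≤ 0.27   (chloride)
  0.01x2 + 0.24x4 ≥ 0.31   (sulfur)
  0.01x1 + 0.47x2 + 0.3x5 ≥ 1.02   (phosphorus (P₂O₅))
  x1, x2, x3, x4, x5 ≥ 0.
The minimum-cost mix takes nothing from compost blend, triple superphosphate, muriate of potash — only ammonium sulfate, rock phosphate. The sulfur and phosphorus (P₂O₅) requirements are met with equality.
Solving gives x4 = 1.292, x5 = 3.4.
Total cost: 0.29·1.292 + 0.25·3.4 = 1.2247.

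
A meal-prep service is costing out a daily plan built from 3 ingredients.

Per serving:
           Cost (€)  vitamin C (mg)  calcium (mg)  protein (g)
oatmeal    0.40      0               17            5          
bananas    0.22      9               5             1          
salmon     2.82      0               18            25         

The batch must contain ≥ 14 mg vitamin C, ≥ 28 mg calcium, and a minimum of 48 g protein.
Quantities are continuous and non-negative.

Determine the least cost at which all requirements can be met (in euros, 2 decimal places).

Set it up as a linear program. Let x1 = servings of oatmeal, x2 = servings of bananas, x3 = servings of salmon.
Minimise 0.4x1 + 0.22x2 + 2.82x3 subject to:
  9x2 ≥ 14   (vitamin C)
  17x1 + 5x2 + 18x3 ≥ 28   (calcium)
  5x1 + 1x2 + 25x3 ≥ 48   (protein)
  x1, x2, x3 ≥ 0.
The minimum-cost mix takes nothing from salmon — only oatmeal, bananas. The vitamin C and protein requirements are met with equality.
So oatmeal = 9.289 servings, bananas = 1.556 servings.
Objective = 0.4·9.289 + 0.22·1.556 = 4.0579.

€4.06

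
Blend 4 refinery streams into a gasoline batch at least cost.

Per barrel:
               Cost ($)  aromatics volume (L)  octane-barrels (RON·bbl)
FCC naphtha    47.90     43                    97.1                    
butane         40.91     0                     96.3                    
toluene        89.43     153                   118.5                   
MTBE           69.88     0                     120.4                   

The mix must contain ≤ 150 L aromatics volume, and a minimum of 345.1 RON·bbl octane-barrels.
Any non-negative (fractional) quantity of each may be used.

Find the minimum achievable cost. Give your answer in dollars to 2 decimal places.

Set it up as a linear program. Let x1 = barrels of FCC naphtha, x2 = barrels of butane, x3 = barrels of toluene, x4 = barrels of MTBE.
Minimize 47.9x1 + 40.91x2 + 89.43x3 + 69.88x4 subject to:
  43x1 + 153x3 ≤ 150   (aromatics volume)
  97.1x1 + 96.3x2 + 118.5x3 + 120.4x4 ≥ 345.1   (octane-barrels)
  x1, x2, x3, x4 ≥ 0.
The minimum-cost mix takes nothing from FCC naphtha, toluene, MTBE — only butane. Binding constraint: octane-barrels.
Optimal quantities: butane = 3.58359 barrels.
Objective = 40.91·3.58359 = 146.6047.

$146.60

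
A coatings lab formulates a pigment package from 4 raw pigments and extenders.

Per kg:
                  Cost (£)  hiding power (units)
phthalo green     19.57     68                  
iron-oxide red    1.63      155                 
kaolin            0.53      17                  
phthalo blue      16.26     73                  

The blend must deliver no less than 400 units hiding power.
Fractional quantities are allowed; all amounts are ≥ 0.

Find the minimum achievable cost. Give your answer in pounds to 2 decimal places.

Let x1 = kg of phthalo green, x2 = kg of iron-oxide red, x3 = kg of kaolin, x4 = kg of phthalo blue.
min 19.57x1 + 1.63x2 + 0.53x3 + 16.26x4 s.t.:
  68x1 + 155x2 + 17x3 + 73x4 ≥ 400   (hiding power)
  x1, x2, x3, x4 ≥ 0.
The minimum-cost mix takes nothing from phthalo green, kaolin, phthalo blue — only iron-oxide red. There the hiding power constraint is tight.
So iron-oxide red = 2.581 kg.
Objective = 1.63·2.581 = 4.2070.

£4.21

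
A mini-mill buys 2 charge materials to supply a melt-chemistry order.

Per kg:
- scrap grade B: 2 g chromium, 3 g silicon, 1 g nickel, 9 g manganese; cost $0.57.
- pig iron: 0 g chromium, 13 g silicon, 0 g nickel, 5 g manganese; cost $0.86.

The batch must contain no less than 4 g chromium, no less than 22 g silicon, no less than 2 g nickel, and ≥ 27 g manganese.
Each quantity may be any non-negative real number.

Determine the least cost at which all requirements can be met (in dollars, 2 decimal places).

$2.33

Let x1 = kg of scrap grade B, x2 = kg of pig iron.
Minimise 0.57x1 + 0.86x2 s.t.:
  2x1 ≥ 4   (chromium)
  3x1 + 13x2 ≥ 22   (silicon)
  1x1 ≥ 2   (nickel)
  9x1 + 5x2 ≥ 27   (manganese)
  x1, x2 ≥ 0.
Both inputs are positive at the optimum. There the silicon and manganese constraints are tight.
That vertex is x1 = 2.363, x2 = 1.147.
Hence cost = 0.57·2.363 + 0.86·1.147 = $2.3333.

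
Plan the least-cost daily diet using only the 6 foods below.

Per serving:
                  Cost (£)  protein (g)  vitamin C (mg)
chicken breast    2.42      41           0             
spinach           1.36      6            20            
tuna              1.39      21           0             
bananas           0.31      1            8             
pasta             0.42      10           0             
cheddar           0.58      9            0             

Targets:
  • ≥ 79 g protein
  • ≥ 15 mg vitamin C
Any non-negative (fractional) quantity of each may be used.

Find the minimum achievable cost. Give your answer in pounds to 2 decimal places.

Set it up as a linear program. Let x1 = servings of chicken breast, x2 = servings of spinach, x3 = servings of tuna, x4 = servings of bananas, x5 = servings of pasta, x6 = servings of cheddar.
Minimize 2.42x1 + 1.36x2 + 1.39x3 + 0.31x4 + 0.42x5 + 0.58x6 subject to:
  41x1 + 6x2 + 21x3 + 1x4 + 10x5 + 9x6 ≥ 79   (protein)
  20x2 + 8x4 ≥ 15   (vitamin C)
  x1, x2, x3, x4, x5, x6 ≥ 0.
The minimum-cost mix takes nothing from chicken breast, spinach, tuna, cheddar — only bananas, pasta. There the protein and vitamin C constraints are tight.
That vertex is x4 = 1.875, x5 = 7.713.
Hence cost = 0.31·1.875 + 0.42·7.713 = £3.8207.

£3.82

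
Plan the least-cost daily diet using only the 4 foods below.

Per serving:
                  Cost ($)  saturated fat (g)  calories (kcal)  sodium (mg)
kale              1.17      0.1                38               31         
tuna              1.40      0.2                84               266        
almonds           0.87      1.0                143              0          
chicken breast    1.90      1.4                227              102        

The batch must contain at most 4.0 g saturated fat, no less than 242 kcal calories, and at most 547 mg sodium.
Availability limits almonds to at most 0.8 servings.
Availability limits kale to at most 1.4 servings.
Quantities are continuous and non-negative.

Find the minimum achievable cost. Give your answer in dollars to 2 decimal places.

$1.76

This is a linear program. Let x1 = servings of kale, x2 = servings of tuna, x3 = servings of almonds, x4 = servings of chicken breast.
Minimise 1.17x1 + 1.4x2 + 0.87x3 + 1.9x4 subject to:
  0.1x1 + 0.2x2 + 1x3 + 1.4x4 ≤ 4   (saturated fat)
  38x1 + 84x2 + 143x3 + 227x4 ≥ 242   (calories)
  31x1 + 266x2 + 102x4 ≤ 547   (sodium)
  x3 ≤ 0.8
  x1 ≤ 1.4
  x1, x2, x3, x4 ≥ 0.
The optimal basis is {almonds, chicken breast}; kale, tuna drop out. The calories and the almonds cap requirements are met with equality.
So almonds = 0.8 servings, chicken breast = 0.5621 servings.
Hence cost = 0.87·0.8 + 1.9·0.5621 = $1.7640.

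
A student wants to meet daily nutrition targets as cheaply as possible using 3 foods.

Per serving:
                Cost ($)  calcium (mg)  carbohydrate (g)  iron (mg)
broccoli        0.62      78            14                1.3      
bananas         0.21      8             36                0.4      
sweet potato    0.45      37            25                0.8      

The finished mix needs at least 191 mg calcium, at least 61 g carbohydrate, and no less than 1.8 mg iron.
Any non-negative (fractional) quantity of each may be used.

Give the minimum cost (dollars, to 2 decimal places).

$1.63

Let x1 = servings of broccoli, x2 = servings of bananas, x3 = servings of sweet potato.
Minimise 0.62x1 + 0.21x2 + 0.45x3 s.t.:
  78x1 + 8x2 + 37x3 ≥ 191   (calcium)
  14x1 + 36x2 + 25x3 ≥ 61   (carbohydrate)
  1.3x1 + 0.4x2 + 0.8x3 ≥ 1.8   (iron)
  x1, x2, x3 ≥ 0.
The cheapest feasible vertex uses only broccoli, bananas; sweet potato is not used. The calcium and carbohydrate requirements are met with equality.
So broccoli = 2.369 servings, bananas = 0.773 servings.
Cost = 0.62·2.369 + 0.21·0.773 = 1.6311.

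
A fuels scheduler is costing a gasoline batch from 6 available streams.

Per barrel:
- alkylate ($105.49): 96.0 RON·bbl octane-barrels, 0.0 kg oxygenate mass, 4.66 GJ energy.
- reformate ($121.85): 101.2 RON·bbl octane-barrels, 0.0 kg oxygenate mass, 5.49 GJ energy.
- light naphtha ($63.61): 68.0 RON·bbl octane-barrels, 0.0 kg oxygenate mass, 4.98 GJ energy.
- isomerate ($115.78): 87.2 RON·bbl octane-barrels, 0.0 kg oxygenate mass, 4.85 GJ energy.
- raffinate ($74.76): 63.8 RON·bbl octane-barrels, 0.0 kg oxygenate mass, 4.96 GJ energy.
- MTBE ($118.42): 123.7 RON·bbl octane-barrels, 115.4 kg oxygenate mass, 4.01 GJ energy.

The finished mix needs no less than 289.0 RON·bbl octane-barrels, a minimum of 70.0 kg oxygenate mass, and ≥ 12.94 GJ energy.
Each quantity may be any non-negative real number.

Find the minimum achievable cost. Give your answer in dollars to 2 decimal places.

Set it up as a linear program. Let x1 = barrels of alkylate, x2 = barrels of reformate, x3 = barrels of light naphtha, x4 = barrels of isomerate, x5 = barrels of raffinate, x6 = barrels of MTBE.
min 105.49x1 + 121.85x2 + 63.61x3 + 115.78x4 + 74.76x5 + 118.42x6 with:
  96x1 + 101.2x2 + 68x3 + 87.2x4 + 63.8x5 + 123.7x6 ≥ 289   (octane-barrels)
  115.4x6 ≥ 70   (oxygenate mass)
  4.66x1 + 5.49x2 + 4.98x3 + 4.85x4 + 4.96x5 + 4.01x6 ≥ 12.94   (energy)
  x1, x2, x3, x4, x5, x6 ≥ 0.
At the optimum only light naphtha, MTBE are positive (alkylate, reformate, isomerate, raffinate = 0). Binding constraints: octane-barrels and oxygenate mass.
So light naphtha = 3.1465 barrels, MTBE = 0.60659 barrels.
Objective = 63.61·3.1465 + 118.42·0.60659 = 271.9813.

$271.98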